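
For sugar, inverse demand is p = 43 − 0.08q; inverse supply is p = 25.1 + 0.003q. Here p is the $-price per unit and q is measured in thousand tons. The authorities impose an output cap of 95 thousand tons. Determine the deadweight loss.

$604.22 thousand

Competitive equilibrium: 43 − 0.08q = 25.1 + 0.003q → q* = 215.6627, p* = 25.747.
At q = 95: demand price = 43 − 0.08·95 = 35.4; supply price = 25.1 + 0.003·95 = 25.385.
Δq = 215.6627 − 95 = 120.6627; wedge = 35.4 − 25.385 = 10.015.
DWL = ½ × 120.6627 × 10.015 = $604.22 thousand.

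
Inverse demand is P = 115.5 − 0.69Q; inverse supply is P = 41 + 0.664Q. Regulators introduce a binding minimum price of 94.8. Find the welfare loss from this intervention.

Competitive equilibrium: 115.5 − 0.69Q = 41 + 0.664Q → Q* = 55.0222, P* = 77.5347.
At the floor P = 94.8, quantity demanded = (115.5 − 94.8)/0.69 = 30.
Sellers' marginal cost at Q' = 30: 41 + 0.664·30 = 60.92.
ΔQ = 55.0222 − 30 = 25.0222; wedge = 94.8 − 60.92 = 33.88.
DWL = ½ × 25.0222 × 33.88 = 423.88.

423.88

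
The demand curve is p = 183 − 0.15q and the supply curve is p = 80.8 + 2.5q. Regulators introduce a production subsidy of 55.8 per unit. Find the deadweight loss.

587.48

Competitive equilibrium: 183 − 0.15q = 80.8 + 2.5q → q* = 38.566, p* = 177.2151.
The subsidy lowers effective supply by 55.8: p = 25 + 2.5q.
New quantity: 183 − 0.15q = 25 + 2.5q → q' = 59.6226.
Overproduction Δq = 59.6226 − 38.566 = 21.0566; wedge = subsidy = 55.8.
DWL = ½ × 21.0566 × 55.8 = 587.48.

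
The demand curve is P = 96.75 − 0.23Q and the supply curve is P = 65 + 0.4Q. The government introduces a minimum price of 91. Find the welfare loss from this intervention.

Competitive equilibrium: 96.75 − 0.23Q = 65 + 0.4Q → Q* = 50.3968, P* = 85.1587.
At the floor P = 91, quantity demanded = (96.75 − 91)/0.23 = 25.
Sellers' marginal cost at Q' = 25: 65 + 0.4·25 = 75.
ΔQ = 50.3968 − 25 = 25.3968; wedge = 91 − 75 = 16.
DWL = ½ × 25.3968 × 16 = 203.17.

203.17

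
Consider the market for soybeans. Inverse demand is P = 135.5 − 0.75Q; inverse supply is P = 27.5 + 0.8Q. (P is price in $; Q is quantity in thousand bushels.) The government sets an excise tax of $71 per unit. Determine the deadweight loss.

Competitive equilibrium: 135.5 − 0.75Q = 27.5 + 0.8Q → Q* = 69.6774, P* = 83.2419.
With the tax, the buyer price exceeds the seller price by 71: (135.5 − 0.75Q) − (27.5 + 0.8Q) = 71 → Q' = 23.871.
ΔQ = 69.6774 − 23.871 = 45.8064; the wedge equals the tax, 71.
DWL = ½ × 45.8064 × 71 = $1626.13 thousand.

$1626.13 thousand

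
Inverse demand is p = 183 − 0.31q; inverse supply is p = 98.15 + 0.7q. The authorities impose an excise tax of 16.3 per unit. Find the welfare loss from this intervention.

Competitive equilibrium: 183 − 0.31q = 98.15 + 0.7q → q* = 84.0099, p* = 156.9569.
With the tax, the buyer price exceeds the seller price by 16.3: (183 − 0.31q) − (98.15 + 0.7q) = 16.3 → q' = 67.8713.
Δq = 84.0099 − 67.8713 = 16.1386; the wedge equals the tax, 16.3.
The triangle = ½ × 16.1386 × 16.3 = 131.53.

131.53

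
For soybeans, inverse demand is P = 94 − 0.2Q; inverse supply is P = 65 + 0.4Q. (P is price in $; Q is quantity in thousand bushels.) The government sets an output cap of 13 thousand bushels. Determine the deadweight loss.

$374.53 thousand

Competitive equilibrium: 94 − 0.2Q = 65 + 0.4Q → Q* = 48.3333, P* = 84.3333.
At Q = 13: demand price = 94 − 0.2·13 = 91.4; supply price = 65 + 0.4·13 = 70.2.
ΔQ = 48.3333 − 13 = 35.3333; wedge = 91.4 − 70.2 = 21.2.
DWL = ½ × 35.3333 × 21.2 = $374.53 thousand.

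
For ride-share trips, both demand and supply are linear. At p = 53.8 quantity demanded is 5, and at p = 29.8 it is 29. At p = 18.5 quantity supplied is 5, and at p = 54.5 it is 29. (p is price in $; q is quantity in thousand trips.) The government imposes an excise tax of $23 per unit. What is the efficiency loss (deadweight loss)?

Demand slope = (29.8 − 53.8)/(29 − 5) = −1, so p = 58.8 − q.
Supply slope = (54.5 − 18.5)/(29 − 5) = 1.5, so p = 11 + 1.5q.
Competitive equilibrium: 58.8 − q = 11 + 1.5q → q* = 19.12, p* = 39.68.
With the tax, the buyer price exceeds the seller price by 23: (58.8 − q) − (11 + 1.5q) = 23 → q' = 9.92.
Δq = 19.12 − 9.92 = 9.2; the wedge equals the tax, 23.
Deadweight loss = ½ × 9.2 × 23 = $105.80 thousand.

$105.80 thousand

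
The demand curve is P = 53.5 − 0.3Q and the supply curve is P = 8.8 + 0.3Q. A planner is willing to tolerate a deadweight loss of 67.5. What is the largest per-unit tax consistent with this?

9

Competitive equilibrium: 53.5 − 0.3Q = 8.8 + 0.3Q → Q* = 74.5, P* = 31.15.
A tax t gives ΔQ = t/0.6 and wedge t, so DWL = t²/1.2.
t²/1.2 = 67.5 → t² = 81 → t = 9.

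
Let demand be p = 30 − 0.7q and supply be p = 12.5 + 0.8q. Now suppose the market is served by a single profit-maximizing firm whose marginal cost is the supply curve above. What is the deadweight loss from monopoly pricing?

Competitive equilibrium: 30 − 0.7q = 12.5 + 0.8q → q* = 11.66667, p* = 21.83333.
Marginal revenue: MR = 30 − 1.4q. Set MR = MC: 30 − 1.4q = 12.5 + 0.8q → q_m = 7.95455.
Price p_m = 30 − 0.7·7.95455 = 24.43182; MC(q_m) = 12.5 + 0.8·7.95455 = 18.86364.
Competitive q* = 11.66667, so Δq = 3.71212; wedge = 24.43182 − 18.86364 = 5.56818.
DWL = ½ × 3.71212 × 5.56818 = 10.33.

10.33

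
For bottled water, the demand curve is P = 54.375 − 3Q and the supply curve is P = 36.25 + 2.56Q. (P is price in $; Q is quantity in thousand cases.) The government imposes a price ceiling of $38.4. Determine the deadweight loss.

Competitive equilibrium: 54.375 − 3Q = 36.25 + 2.56Q → Q* = 3.2599, P* = 44.5953.
At the ceiling P = 38.4, quantity supplied = (38.4 − 36.25)/2.56 = 0.8398.
Willingness to pay at Q' = 0.8398: 54.375 − 3·0.8398 = 51.8556.
ΔQ = 3.2599 − 0.8398 = 2.4201; wedge = 51.8556 − 38.4 = 13.4556.
DWL = ½ × 2.4201 × 13.4556 = $16.28 thousand.

$16.28 thousand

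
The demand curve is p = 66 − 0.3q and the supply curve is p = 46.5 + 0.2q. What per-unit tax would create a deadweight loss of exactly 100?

10

Competitive equilibrium: 66 − 0.3q = 46.5 + 0.2q → q* = 39, p* = 54.3.
A tax t gives Δq = t/0.5 and wedge t, so DWL = t²/1.
t²/1 = 100 → t² = 100 → t = 10.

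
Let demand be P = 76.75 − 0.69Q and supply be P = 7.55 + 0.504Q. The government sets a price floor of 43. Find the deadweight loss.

Competitive equilibrium: 76.75 − 0.69Q = 7.55 + 0.504Q → Q* = 57.9564, P* = 36.7601.
At the floor P = 43, quantity demanded = (76.75 − 43)/0.69 = 48.913.
Sellers' marginal cost at Q' = 48.913: 7.55 + 0.504·48.913 = 32.2022.
ΔQ = 57.9564 − 48.913 = 9.0434; wedge = 43 − 32.2022 = 10.7978.
The triangle = ½ × 9.0434 × 10.7978 = 48.82.

48.82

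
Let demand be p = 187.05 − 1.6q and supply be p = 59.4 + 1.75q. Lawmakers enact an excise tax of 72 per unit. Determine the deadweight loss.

773.73

Competitive equilibrium: 187.05 − 1.6q = 59.4 + 1.75q → q* = 38.1045, p* = 126.0828.
With the tax, the buyer price exceeds the seller price by 72: (187.05 − 1.6q) − (59.4 + 1.75q) = 72 → q' = 16.6119.
Δq = 38.1045 − 16.6119 = 21.4926; the wedge equals the tax, 72.
The triangle = ½ × 21.4926 × 72 = 773.73.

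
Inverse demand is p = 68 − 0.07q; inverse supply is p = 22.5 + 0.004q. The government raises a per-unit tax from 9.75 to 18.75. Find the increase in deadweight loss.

1733.11

Competitive equilibrium: 68 − 0.07q = 22.5 + 0.004q → q* = 614.8649, p* = 24.9595.
For a per-unit tax t: Δq = t/0.074, so DWL = ½·t·(t/0.074) = t²/0.148.
At t = 9.75: DWL = 642.314. At t = 18.75: DWL = 2375.422.
Increase = 2375.422 − 642.314 = 1733.11.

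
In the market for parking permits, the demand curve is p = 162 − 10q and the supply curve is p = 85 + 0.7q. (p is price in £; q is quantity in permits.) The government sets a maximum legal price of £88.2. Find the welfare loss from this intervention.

Competitive equilibrium: 162 − 10q = 85 + 0.7q → q* = 7.1963, p* = 90.0374.
At the ceiling p = 88.2, quantity supplied = (88.2 − 85)/0.7 = 4.5714.
Willingness to pay at q' = 4.5714: 162 − 10·4.5714 = 116.286.
Δq = 7.1963 − 4.5714 = 2.6249; wedge = 116.286 − 88.2 = 28.086.
Deadweight loss = ½ × 2.6249 × 28.086 = £36.86.

£36.86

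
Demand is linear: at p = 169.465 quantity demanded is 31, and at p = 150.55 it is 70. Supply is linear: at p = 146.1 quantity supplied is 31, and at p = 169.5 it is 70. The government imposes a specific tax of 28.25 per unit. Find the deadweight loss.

367.77

Demand slope = (150.55 − 169.465)/(70 − 31) = −0.485, so p = 184.5 − 0.485q.
Supply slope = (169.5 − 146.1)/(70 − 31) = 0.6, so p = 127.5 + 0.6q.
Competitive equilibrium: 184.5 − 0.485q = 127.5 + 0.6q → q* = 52.5346, p* = 159.0207.
With the tax, the buyer price exceeds the seller price by 28.25: (184.5 − 0.485q) − (127.5 + 0.6q) = 28.25 → q' = 26.4977.
Δq = 52.5346 − 26.4977 = 26.0369; the wedge equals the tax, 28.25.
DWL = ½ × 26.0369 × 28.25 = 367.77.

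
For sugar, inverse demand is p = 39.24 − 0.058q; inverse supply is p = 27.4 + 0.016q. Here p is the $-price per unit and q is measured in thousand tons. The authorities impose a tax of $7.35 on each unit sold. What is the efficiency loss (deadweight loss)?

Competitive equilibrium: 39.24 − 0.058q = 27.4 + 0.016q → q* = 160, p* = 29.96.
With the tax, the buyer price exceeds the seller price by 7.35: (39.24 − 0.058q) − (27.4 + 0.016q) = 7.35 → q' = 60.6757.
Δq = 160 − 60.6757 = 99.3243; the wedge equals the tax, 7.35.
The triangle = ½ × 99.3243 × 7.35 = $365.02 thousand.

$365.02 thousand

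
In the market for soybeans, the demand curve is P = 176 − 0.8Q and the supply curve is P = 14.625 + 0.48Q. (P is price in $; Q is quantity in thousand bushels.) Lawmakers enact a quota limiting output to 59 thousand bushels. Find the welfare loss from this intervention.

$2879.33 thousand

Competitive equilibrium: 176 − 0.8Q = 14.625 + 0.48Q → Q* = 126.0742, P* = 75.1406.
At Q = 59: demand price = 176 − 0.8·59 = 128.8; supply price = 14.625 + 0.48·59 = 42.945.
ΔQ = 126.0742 − 59 = 67.0742; wedge = 128.8 − 42.945 = 85.855.
DWL = ½ × 67.0742 × 85.855 = $2879.33 thousand.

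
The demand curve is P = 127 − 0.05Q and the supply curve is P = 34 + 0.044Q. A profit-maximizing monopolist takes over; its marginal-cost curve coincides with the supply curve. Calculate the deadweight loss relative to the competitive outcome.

Competitive equilibrium: 127 − 0.05Q = 34 + 0.044Q → Q* = 989.3617, P* = 77.53191.
Marginal revenue: MR = 127 − 0.1Q. Set MR = MC: 127 − 0.1Q = 34 + 0.044Q → Q_m = 645.83333.
Price P_m = 127 − 0.05·645.83333 = 94.70833; MC(Q_m) = 34 + 0.044·645.83333 = 62.41667.
Competitive Q* = 989.3617, so ΔQ = 343.52837; wedge = 94.70833 − 62.41667 = 32.29166.
The triangle = ½ × 343.52837 × 32.29166 = 5546.55.

5546.55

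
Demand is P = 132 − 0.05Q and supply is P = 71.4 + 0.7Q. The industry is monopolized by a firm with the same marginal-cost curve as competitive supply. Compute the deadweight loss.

9.56

Competitive equilibrium: 132 − 0.05Q = 71.4 + 0.7Q → Q* = 80.8, P* = 127.96.
Marginal revenue: MR = 132 − 0.1Q. Set MR = MC: 132 − 0.1Q = 71.4 + 0.7Q → Q_m = 75.75.
Price P_m = 132 − 0.05·75.75 = 128.2125; MC(Q_m) = 71.4 + 0.7·75.75 = 124.425.
Competitive Q* = 80.8, so ΔQ = 5.05; wedge = 128.2125 − 124.425 = 3.7875.
Welfare loss = ½ × 5.05 × 3.7875 = 9.56.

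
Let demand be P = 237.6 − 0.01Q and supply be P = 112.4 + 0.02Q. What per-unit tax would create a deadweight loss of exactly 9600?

Competitive equilibrium: 237.6 − 0.01Q = 112.4 + 0.02Q → Q* = 4173.3333, P* = 195.8667.
A tax t gives ΔQ = t/0.03 and wedge t, so DWL = t²/0.06.
t²/0.06 = 9600 → t² = 576 → t = 24.

24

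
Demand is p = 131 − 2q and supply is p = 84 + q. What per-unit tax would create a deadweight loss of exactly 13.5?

9

Competitive equilibrium: 131 − 2q = 84 + q → q* = 15.6667, p* = 99.6667.
A tax t gives Δq = t/3 and wedge t, so DWL = t²/6.
t²/6 = 13.5 → t² = 81 → t = 9.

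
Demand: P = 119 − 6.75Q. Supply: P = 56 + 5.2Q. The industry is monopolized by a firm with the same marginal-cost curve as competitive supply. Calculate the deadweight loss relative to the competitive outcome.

21.64

Competitive equilibrium: 119 − 6.75Q = 56 + 5.2Q → Q* = 5.272, P* = 83.4142.
Marginal revenue: MR = 119 − 13.5Q. Set MR = MC: 119 − 13.5Q = 56 + 5.2Q → Q_m = 3.369.
Price P_m = 119 − 6.75·3.369 = 96.2593; MC(Q_m) = 56 + 5.2·3.369 = 73.5188.
Competitive Q* = 5.272, so ΔQ = 1.903; wedge = 96.2593 − 73.5188 = 22.7405.
Welfare loss = ½ × 1.903 × 22.7405 = 21.64.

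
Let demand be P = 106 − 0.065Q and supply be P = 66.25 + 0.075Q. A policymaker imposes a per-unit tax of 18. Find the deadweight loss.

Competitive equilibrium: 106 − 0.065Q = 66.25 + 0.075Q → Q* = 283.9286, P* = 87.5446.
With the tax, the buyer price exceeds the seller price by 18: (106 − 0.065Q) − (66.25 + 0.075Q) = 18 → Q' = 155.3571.
ΔQ = 283.9286 − 155.3571 = 128.5715; the wedge equals the tax, 18.
DWL = ½ × 128.5715 × 18 = 1157.14.

1157.14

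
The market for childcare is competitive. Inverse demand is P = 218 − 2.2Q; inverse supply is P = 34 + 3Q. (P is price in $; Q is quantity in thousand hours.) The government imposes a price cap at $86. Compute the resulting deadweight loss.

Competitive equilibrium: 218 − 2.2Q = 34 + 3Q → Q* = 35.3846, P* = 140.1538.
At the ceiling P = 86, quantity supplied = (86 − 34)/3 = 17.3333.
Willingness to pay at Q' = 17.3333: 218 − 2.2·17.3333 = 179.8667.
ΔQ = 35.3846 − 17.3333 = 18.0513; wedge = 179.8667 − 86 = 93.8667.
DWL = ½ × 18.0513 × 93.8667 = $847.21 thousand.

$847.21 thousand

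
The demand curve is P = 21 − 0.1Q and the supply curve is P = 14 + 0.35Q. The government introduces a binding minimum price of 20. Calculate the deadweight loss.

Competitive equilibrium: 21 − 0.1Q = 14 + 0.35Q → Q* = 15.5556, P* = 19.4444.
At the floor P = 20, quantity demanded = (21 − 20)/0.1 = 10.
Sellers' marginal cost at Q' = 10: 14 + 0.35·10 = 17.5.
ΔQ = 15.5556 − 10 = 5.5556; wedge = 20 − 17.5 = 2.5.
DWL = ½ × 5.5556 × 2.5 = 6.94.

6.94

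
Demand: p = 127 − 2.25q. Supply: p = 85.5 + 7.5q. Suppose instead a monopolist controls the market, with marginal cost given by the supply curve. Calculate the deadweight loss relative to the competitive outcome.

Competitive equilibrium: 127 − 2.25q = 85.5 + 7.5q → q* = 4.2564, p* = 117.4231.
Marginal revenue: MR = 127 − 4.5q. Set MR = MC: 127 − 4.5q = 85.5 + 7.5q → q_m = 3.4583.
Price p_m = 127 − 2.25·3.4583 = 119.2188; MC(q_m) = 85.5 + 7.5·3.4583 = 111.4373.
Competitive q* = 4.2564, so Δq = 0.7981; wedge = 119.2188 − 111.4373 = 7.7815.
DWL = ½ × 0.7981 × 7.7815 = 3.11.

3.11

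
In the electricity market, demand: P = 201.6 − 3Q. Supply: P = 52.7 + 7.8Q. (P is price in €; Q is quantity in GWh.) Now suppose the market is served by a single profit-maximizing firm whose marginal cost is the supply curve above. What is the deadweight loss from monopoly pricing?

€48.51

Competitive equilibrium: 201.6 − 3Q = 52.7 + 7.8Q → Q* = 13.787, P* = 160.2389.
Marginal revenue: MR = 201.6 − 6Q. Set MR = MC: 201.6 − 6Q = 52.7 + 7.8Q → Q_m = 10.7899.
Price P_m = 201.6 − 3·10.7899 = 169.2303; MC(Q_m) = 52.7 + 7.8·10.7899 = 136.8612.
Competitive Q* = 13.787, so ΔQ = 2.9971; wedge = 169.2303 − 136.8612 = 32.3691.
DWL = ½ × 2.9971 × 32.3691 = €48.51.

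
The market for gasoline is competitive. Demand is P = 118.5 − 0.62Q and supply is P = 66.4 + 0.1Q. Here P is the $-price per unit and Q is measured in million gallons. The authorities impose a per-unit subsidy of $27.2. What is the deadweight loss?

Competitive equilibrium: 118.5 − 0.62Q = 66.4 + 0.1Q → Q* = 72.3611, P* = 73.6361.
The subsidy lowers effective supply by 27.2: P = 39.2 + 0.1Q.
New quantity: 118.5 − 0.62Q = 39.2 + 0.1Q → Q' = 110.1389.
Overproduction ΔQ = 110.1389 − 72.3611 = 37.7778; wedge = subsidy = 27.2.
The triangle = ½ × 37.7778 × 27.2 = $513.78 million.

$513.78 million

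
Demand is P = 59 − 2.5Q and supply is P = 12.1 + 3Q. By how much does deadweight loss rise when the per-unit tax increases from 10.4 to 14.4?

Competitive equilibrium: 59 − 2.5Q = 12.1 + 3Q → Q* = 8.5273, P* = 37.6818.
For a per-unit tax t: ΔQ = t/5.5, so DWL = ½·t·(t/5.5) = t²/11.
At t = 10.4: DWL = 9.833. At t = 14.4: DWL = 18.851.
Increase = 18.851 − 9.833 = 9.02.

9.02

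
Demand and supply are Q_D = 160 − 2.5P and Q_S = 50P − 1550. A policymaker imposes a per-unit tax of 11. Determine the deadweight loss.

144.05

In inverse form: demand P = 64 − 0.4Q, supply P = 31 + 0.02Q.
Competitive equilibrium: 64 − 0.4Q = 31 + 0.02Q → Q* = 78.5714, P* = 32.5714.
With the tax, the buyer price exceeds the seller price by 11: (64 − 0.4Q) − (31 + 0.02Q) = 11 → Q' = 52.381.
ΔQ = 78.5714 − 52.381 = 26.1904; the wedge equals the tax, 11.
DWL = ½ × 26.1904 × 11 = 144.05.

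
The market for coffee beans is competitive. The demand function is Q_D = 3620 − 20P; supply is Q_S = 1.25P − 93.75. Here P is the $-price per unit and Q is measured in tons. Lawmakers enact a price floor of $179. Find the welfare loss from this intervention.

In inverse form: demand P = 181 − 0.05Q, supply P = 75 + 0.8Q.
Competitive equilibrium: 181 − 0.05Q = 75 + 0.8Q → Q* = 124.7059, P* = 174.7647.
At the floor P = 179, quantity demanded = (181 − 179)/0.05 = 40.
Sellers' marginal cost at Q' = 40: 75 + 0.8·40 = 107.
ΔQ = 124.7059 − 40 = 84.7059; wedge = 179 − 107 = 72.
Welfare loss = ½ × 84.7059 × 72 = $3049.41.

$3049.41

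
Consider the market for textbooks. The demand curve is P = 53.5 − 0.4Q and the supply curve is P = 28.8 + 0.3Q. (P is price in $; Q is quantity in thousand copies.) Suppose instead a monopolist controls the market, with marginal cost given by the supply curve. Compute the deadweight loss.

$57.62 thousand

Competitive equilibrium: 53.5 − 0.4Q = 28.8 + 0.3Q → Q* = 35.2857, P* = 39.3857.
Marginal revenue: MR = 53.5 − 0.8Q. Set MR = MC: 53.5 − 0.8Q = 28.8 + 0.3Q → Q_m = 22.4545.
Price P_m = 53.5 − 0.4·22.4545 = 44.5182; MC(Q_m) = 28.8 + 0.3·22.4545 = 35.5364.
Competitive Q* = 35.2857, so ΔQ = 12.8312; wedge = 44.5182 − 35.5364 = 8.9818.
Deadweight loss = ½ × 12.8312 × 8.9818 = $57.62 thousand.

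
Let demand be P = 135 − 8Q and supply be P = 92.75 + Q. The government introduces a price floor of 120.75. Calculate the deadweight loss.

Competitive equilibrium: 135 − 8Q = 92.75 + Q → Q* = 4.6944, P* = 97.4444.
At the floor P = 120.75, quantity demanded = (135 − 120.75)/8 = 1.7813.
Sellers' marginal cost at Q' = 1.7813: 92.75 + 1·1.7813 = 94.5313.
ΔQ = 4.6944 − 1.7813 = 2.9131; wedge = 120.75 − 94.5313 = 26.2187.
Welfare loss = ½ × 2.9131 × 26.2187 = 38.19.

38.19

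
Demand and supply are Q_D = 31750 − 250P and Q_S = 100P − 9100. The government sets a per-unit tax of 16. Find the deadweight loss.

In inverse form: demand P = 127 − 0.004Q, supply P = 91 + 0.01Q.
Competitive equilibrium: 127 − 0.004Q = 91 + 0.01Q → Q* = 2571.4286, P* = 116.7143.
With the tax, the buyer price exceeds the seller price by 16: (127 − 0.004Q) − (91 + 0.01Q) = 16 → Q' = 1428.5714.
ΔQ = 2571.4286 − 1428.5714 = 1142.8572; the wedge equals the tax, 16.
The triangle = ½ × 1142.8572 × 16 = 9142.86.

9142.86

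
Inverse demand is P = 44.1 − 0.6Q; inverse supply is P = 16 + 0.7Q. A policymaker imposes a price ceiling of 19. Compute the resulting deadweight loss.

195.21

Competitive equilibrium: 44.1 − 0.6Q = 16 + 0.7Q → Q* = 21.6154, P* = 31.1308.
At the ceiling P = 19, quantity supplied = (19 − 16)/0.7 = 4.2857.
Willingness to pay at Q' = 4.2857: 44.1 − 0.6·4.2857 = 41.5286.
ΔQ = 21.6154 − 4.2857 = 17.3297; wedge = 41.5286 − 19 = 22.5286.
The triangle = ½ × 17.3297 × 22.5286 = 195.21.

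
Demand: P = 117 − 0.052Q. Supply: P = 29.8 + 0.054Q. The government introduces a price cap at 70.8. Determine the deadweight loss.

212.92

Competitive equilibrium: 117 − 0.052Q = 29.8 + 0.054Q → Q* = 822.6415, P* = 74.2226.
At the ceiling P = 70.8, quantity supplied = (70.8 − 29.8)/0.054 = 759.2593.
Willingness to pay at Q' = 759.2593: 117 − 0.052·759.2593 = 77.5185.
ΔQ = 822.6415 − 759.2593 = 63.3822; wedge = 77.5185 − 70.8 = 6.7185.
Welfare loss = ½ × 63.3822 × 6.7185 = 212.92.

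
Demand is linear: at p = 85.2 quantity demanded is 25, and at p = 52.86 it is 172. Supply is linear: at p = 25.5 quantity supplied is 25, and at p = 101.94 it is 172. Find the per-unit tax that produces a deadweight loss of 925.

37

Demand slope = (52.86 − 85.2)/(172 − 25) = −0.22, so p = 90.7 − 0.22q.
Supply slope = (101.94 − 25.5)/(172 − 25) = 0.52, so p = 12.5 + 0.52q.
Competitive equilibrium: 90.7 − 0.22q = 12.5 + 0.52q → q* = 105.6757, p* = 67.4514.
A tax t gives Δq = t/0.74 and wedge t, so DWL = t²/1.48.
t²/1.48 = 925 → t² = 1369 → t = 37.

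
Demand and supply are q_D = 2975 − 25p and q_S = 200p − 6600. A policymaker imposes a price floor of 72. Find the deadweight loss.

In inverse form: demand p = 119 − 0.04q, supply p = 33 + 0.005q.
Competitive equilibrium: 119 − 0.04q = 33 + 0.005q → q* = 1911.1111, p* = 42.5556.
At the floor p = 72, quantity demanded = (119 − 72)/0.04 = 1175.
Sellers' marginal cost at q' = 1175: 33 + 0.005·1175 = 38.875.
Δq = 1911.1111 − 1175 = 736.1111; wedge = 72 − 38.875 = 33.125.
The triangle = ½ × 736.1111 × 33.125 = 12191.84.

12191.84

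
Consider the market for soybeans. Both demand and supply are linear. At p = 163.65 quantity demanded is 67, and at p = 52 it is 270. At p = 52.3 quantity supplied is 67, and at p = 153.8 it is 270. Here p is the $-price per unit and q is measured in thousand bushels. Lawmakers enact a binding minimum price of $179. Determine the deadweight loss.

Demand slope = (52 − 163.65)/(270 − 67) = −0.55, so p = 200.5 − 0.55q.
Supply slope = (153.8 − 52.3)/(270 − 67) = 0.5, so p = 18.8 + 0.5q.
Competitive equilibrium: 200.5 − 0.55q = 18.8 + 0.5q → q* = 173.0476, p* = 105.3238.
At the floor p = 179, quantity demanded = (200.5 − 179)/0.55 = 39.0909.
Sellers' marginal cost at q' = 39.0909: 18.8 + 0.5·39.0909 = 38.3455.
Δq = 173.0476 − 39.0909 = 133.9567; wedge = 179 − 38.3455 = 140.6545.
Welfare loss = ½ × 133.9567 × 140.6545 = $9420.81 thousand.

$9420.81 thousand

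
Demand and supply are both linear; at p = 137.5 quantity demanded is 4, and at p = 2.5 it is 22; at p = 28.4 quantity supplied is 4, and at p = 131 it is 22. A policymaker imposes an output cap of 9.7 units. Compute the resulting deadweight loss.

Demand slope = (2.5 − 137.5)/(22 − 4) = −7.5, so p = 167.5 − 7.5q.
Supply slope = (131 − 28.4)/(22 − 4) = 5.7, so p = 5.6 + 5.7q.
Competitive equilibrium: 167.5 − 7.5q = 5.6 + 5.7q → q* = 12.2652, p* = 75.5114.
At q = 9.7: demand price = 167.5 − 7.5·9.7 = 94.75; supply price = 5.6 + 5.7·9.7 = 60.89.
Δq = 12.2652 − 9.7 = 2.5652; wedge = 94.75 − 60.89 = 33.86.
DWL = ½ × 2.5652 × 33.86 = 43.43.

43.43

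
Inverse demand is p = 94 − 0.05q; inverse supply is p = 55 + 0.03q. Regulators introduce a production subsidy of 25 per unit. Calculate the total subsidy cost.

20000

Competitive equilibrium: 94 − 0.05q = 55 + 0.03q → q* = 487.5, p* = 69.625.
The subsidy lowers effective supply by 25: p = 30 + 0.03q.
New quantity: 94 − 0.05q = 30 + 0.03q → q' = 800.
Total subsidy cost = 25 × 800 = 20000.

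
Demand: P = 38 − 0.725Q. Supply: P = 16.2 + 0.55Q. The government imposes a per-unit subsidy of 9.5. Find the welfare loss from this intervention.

35.39

Competitive equilibrium: 38 − 0.725Q = 16.2 + 0.55Q → Q* = 17.098, P* = 25.6039.
The subsidy lowers effective supply by 9.5: P = 6.7 + 0.55Q.
New quantity: 38 − 0.725Q = 6.7 + 0.55Q → Q' = 24.549.
Overproduction ΔQ = 24.549 − 17.098 = 7.451; wedge = subsidy = 9.5.
Deadweight loss = ½ × 7.451 × 9.5 = 35.39.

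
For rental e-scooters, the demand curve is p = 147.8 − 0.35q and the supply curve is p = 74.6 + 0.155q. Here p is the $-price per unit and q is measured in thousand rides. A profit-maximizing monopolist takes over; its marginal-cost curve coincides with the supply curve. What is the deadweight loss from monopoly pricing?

Competitive equilibrium: 147.8 − 0.35q = 74.6 + 0.155q → q* = 144.9505, p* = 97.0673.
Marginal revenue: MR = 147.8 − 0.7q. Set MR = MC: 147.8 − 0.7q = 74.6 + 0.155q → q_m = 85.614.
Price p_m = 147.8 − 0.35·85.614 = 117.8351; MC(q_m) = 74.6 + 0.155·85.614 = 87.8702.
Competitive q* = 144.9505, so Δq = 59.3365; wedge = 117.8351 − 87.8702 = 29.9649.
Welfare loss = ½ × 59.3365 × 29.9649 = $889.01 thousand.

$889.01 thousand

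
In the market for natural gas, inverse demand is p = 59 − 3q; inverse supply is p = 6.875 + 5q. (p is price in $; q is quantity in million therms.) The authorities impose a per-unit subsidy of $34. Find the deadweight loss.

Competitive equilibrium: 59 − 3q = 6.875 + 5q → q* = 6.5156, p* = 39.4531.
The subsidy lowers effective supply by 34: p = 5q − 27.125.
New quantity: 59 − 3q = 5q − 27.125 → q' = 10.7656.
Overproduction Δq = 10.7656 − 6.5156 = 4.25; wedge = subsidy = 34.
The triangle = ½ × 4.25 × 34 = $72.25 million.

$72.25 million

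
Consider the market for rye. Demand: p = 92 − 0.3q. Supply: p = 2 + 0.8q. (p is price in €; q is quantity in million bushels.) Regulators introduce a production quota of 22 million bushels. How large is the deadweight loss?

Competitive equilibrium: 92 − 0.3q = 2 + 0.8q → q* = 81.8182, p* = 67.4545.
At q = 22: demand price = 92 − 0.3·22 = 85.4; supply price = 2 + 0.8·22 = 19.6.
Δq = 81.8182 − 22 = 59.8182; wedge = 85.4 − 19.6 = 65.8.
Deadweight loss = ½ × 59.8182 × 65.8 = €1968.02 million.

€1968.02 million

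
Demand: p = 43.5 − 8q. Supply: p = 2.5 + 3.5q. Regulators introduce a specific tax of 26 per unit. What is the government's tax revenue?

Competitive equilibrium: 43.5 − 8q = 2.5 + 3.5q → q* = 3.5652, p* = 14.9783.
With the tax, the buyer price exceeds the seller price by 26: (43.5 − 8q) − (2.5 + 3.5q) = 26 → q' = 1.3043.
Tax revenue = 26 × 1.3043 = 33.91.

33.91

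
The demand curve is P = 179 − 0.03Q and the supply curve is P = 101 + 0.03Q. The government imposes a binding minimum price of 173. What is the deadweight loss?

36300

Competitive equilibrium: 179 − 0.03Q = 101 + 0.03Q → Q* = 1300, P* = 140.
At the floor P = 173, quantity demanded = (179 − 173)/0.03 = 200.
Sellers' marginal cost at Q' = 200: 101 + 0.03·200 = 107.
ΔQ = 1300 − 200 = 1100; wedge = 173 − 107 = 66.
DWL = ½ × 1100 × 66 = 36300.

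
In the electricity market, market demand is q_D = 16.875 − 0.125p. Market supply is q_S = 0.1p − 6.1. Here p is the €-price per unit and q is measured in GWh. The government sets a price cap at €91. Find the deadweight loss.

€11.11

In inverse form: demand p = 135 − 8q, supply p = 61 + 10q.
Competitive equilibrium: 135 − 8q = 61 + 10q → q* = 4.1111, p* = 102.1111.
At the ceiling p = 91, quantity supplied = (91 − 61)/10 = 3.
Willingness to pay at q' = 3: 135 − 8·3 = 111.
Δq = 4.1111 − 3 = 1.1111; wedge = 111 − 91 = 20.
The triangle = ½ × 1.1111 × 20 = €11.11.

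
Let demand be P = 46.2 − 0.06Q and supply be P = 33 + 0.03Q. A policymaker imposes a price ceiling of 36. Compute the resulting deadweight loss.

Competitive equilibrium: 46.2 − 0.06Q = 33 + 0.03Q → Q* = 146.6667, P* = 37.4.
At the ceiling P = 36, quantity supplied = (36 − 33)/0.03 = 100.
Willingness to pay at Q' = 100: 46.2 − 0.06·100 = 40.2.
ΔQ = 146.6667 − 100 = 46.6667; wedge = 40.2 − 36 = 4.2.
The triangle = ½ × 46.6667 × 4.2 = 98.

98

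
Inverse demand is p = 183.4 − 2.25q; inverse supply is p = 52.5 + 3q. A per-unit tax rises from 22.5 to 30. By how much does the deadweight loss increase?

Competitive equilibrium: 183.4 − 2.25q = 52.5 + 3q → q* = 24.9333, p* = 127.3.
For a per-unit tax t: Δq = t/5.25, so DWL = ½·t·(t/5.25) = t²/10.5.
At t = 22.5: DWL = 48.214. At t = 30: DWL = 85.714.
Increase = 85.714 − 48.214 = 37.50.

37.50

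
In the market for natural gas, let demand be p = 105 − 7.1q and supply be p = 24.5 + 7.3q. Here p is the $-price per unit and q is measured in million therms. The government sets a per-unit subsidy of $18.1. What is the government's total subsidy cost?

Competitive equilibrium: 105 − 7.1q = 24.5 + 7.3q → q* = 5.5903, p* = 65.309.
The subsidy lowers effective supply by 18.1: p = 6.4 + 7.3q.
New quantity: 105 − 7.1q = 6.4 + 7.3q → q' = 6.8472.
Total subsidy cost = 18.1 × 6.8472 = $123.93 million.

$123.93 million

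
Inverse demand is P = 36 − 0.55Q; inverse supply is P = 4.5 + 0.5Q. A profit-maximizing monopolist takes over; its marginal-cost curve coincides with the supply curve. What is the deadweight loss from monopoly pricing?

Competitive equilibrium: 36 − 0.55Q = 4.5 + 0.5Q → Q* = 30, P* = 19.5.
Marginal revenue: MR = 36 − 1.1Q. Set MR = MC: 36 − 1.1Q = 4.5 + 0.5Q → Q_m = 19.6875.
Price P_m = 36 − 0.55·19.6875 = 25.1719; MC(Q_m) = 4.5 + 0.5·19.6875 = 14.3438.
Competitive Q* = 30, so ΔQ = 10.3125; wedge = 25.1719 − 14.3438 = 10.8281.
Deadweight loss = ½ × 10.3125 × 10.8281 = 55.83.

55.83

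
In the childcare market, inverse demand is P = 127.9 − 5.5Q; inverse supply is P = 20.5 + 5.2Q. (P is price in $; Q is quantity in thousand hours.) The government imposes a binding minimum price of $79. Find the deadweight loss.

Competitive equilibrium: 127.9 − 5.5Q = 20.5 + 5.2Q → Q* = 10.0374, P* = 72.6944.
At the floor P = 79, quantity demanded = (127.9 − 79)/5.5 = 8.8909.
Sellers' marginal cost at Q' = 8.8909: 20.5 + 5.2·8.8909 = 66.7327.
ΔQ = 10.0374 − 8.8909 = 1.1465; wedge = 79 − 66.7327 = 12.2673.
Welfare loss = ½ × 1.1465 × 12.2673 = $7.03 thousand.

$7.03 thousand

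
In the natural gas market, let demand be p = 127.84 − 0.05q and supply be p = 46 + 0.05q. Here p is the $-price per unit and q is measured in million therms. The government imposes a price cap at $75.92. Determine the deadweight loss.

$2420 million

Competitive equilibrium: 127.84 − 0.05q = 46 + 0.05q → q* = 818.4, p* = 86.92.
At the ceiling p = 75.92, quantity supplied = (75.92 − 46)/0.05 = 598.4.
Willingness to pay at q' = 598.4: 127.84 − 0.05·598.4 = 97.92.
Δq = 818.4 − 598.4 = 220; wedge = 97.92 − 75.92 = 22.
Deadweight loss = ½ × 220 × 22 = $2420 million.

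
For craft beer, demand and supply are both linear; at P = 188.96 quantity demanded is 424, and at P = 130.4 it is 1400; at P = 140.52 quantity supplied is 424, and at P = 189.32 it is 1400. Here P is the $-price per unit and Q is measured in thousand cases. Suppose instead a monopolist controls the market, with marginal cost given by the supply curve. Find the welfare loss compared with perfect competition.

$5118.71 thousand

Demand slope = (130.4 − 188.96)/(1400 − 424) = −0.06, so P = 214.4 − 0.06Q.
Supply slope = (189.32 − 140.52)/(1400 − 424) = 0.05, so P = 119.32 + 0.05Q.
Competitive equilibrium: 214.4 − 0.06Q = 119.32 + 0.05Q → Q* = 864.36364, P* = 162.53818.
Marginal revenue: MR = 214.4 − 0.12Q. Set MR = MC: 214.4 − 0.12Q = 119.32 + 0.05Q → Q_m = 559.29412.
Price P_m = 214.4 − 0.06·559.29412 = 180.84235; MC(Q_m) = 119.32 + 0.05·559.29412 = 147.28471.
Competitive Q* = 864.36364, so ΔQ = 305.06952; wedge = 180.84235 − 147.28471 = 33.55764.
DWL = ½ × 305.06952 × 33.55764 = $5118.71 thousand.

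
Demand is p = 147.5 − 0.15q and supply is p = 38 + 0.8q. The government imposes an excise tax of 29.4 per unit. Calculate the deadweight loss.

Competitive equilibrium: 147.5 − 0.15q = 38 + 0.8q → q* = 115.2632, p* = 130.2105.
With the tax, the buyer price exceeds the seller price by 29.4: (147.5 − 0.15q) − (38 + 0.8q) = 29.4 → q' = 84.3158.
Δq = 115.2632 − 84.3158 = 30.9474; the wedge equals the tax, 29.4.
Deadweight loss = ½ × 30.9474 × 29.4 = 454.93.

454.93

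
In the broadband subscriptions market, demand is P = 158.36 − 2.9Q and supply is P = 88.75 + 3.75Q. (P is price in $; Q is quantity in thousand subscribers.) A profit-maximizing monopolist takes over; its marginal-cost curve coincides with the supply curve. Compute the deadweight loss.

Competitive equilibrium: 158.36 − 2.9Q = 88.75 + 3.75Q → Q* = 10.4677, P* = 128.0038.
Marginal revenue: MR = 158.36 − 5.8Q. Set MR = MC: 158.36 − 5.8Q = 88.75 + 3.75Q → Q_m = 7.289.
Price P_m = 158.36 − 2.9·7.289 = 137.2219; MC(Q_m) = 88.75 + 3.75·7.289 = 116.0838.
Competitive Q* = 10.4677, so ΔQ = 3.1787; wedge = 137.2219 − 116.0838 = 21.1381.
DWL = ½ × 3.1787 × 21.1381 = $33.60 thousand.

$33.60 thousand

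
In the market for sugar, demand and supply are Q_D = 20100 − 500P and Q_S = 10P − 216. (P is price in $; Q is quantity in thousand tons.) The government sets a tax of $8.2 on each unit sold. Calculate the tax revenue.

$836.08 thousand

In inverse form: demand P = 40.2 − 0.002Q, supply P = 21.6 + 0.1Q.
Competitive equilibrium: 40.2 − 0.002Q = 21.6 + 0.1Q → Q* = 182.3529, P* = 39.8353.
With the tax, the buyer price exceeds the seller price by 8.2: (40.2 − 0.002Q) − (21.6 + 0.1Q) = 8.2 → Q' = 101.9608.
Tax revenue = 8.2 × 101.9608 = $836.08 thousand.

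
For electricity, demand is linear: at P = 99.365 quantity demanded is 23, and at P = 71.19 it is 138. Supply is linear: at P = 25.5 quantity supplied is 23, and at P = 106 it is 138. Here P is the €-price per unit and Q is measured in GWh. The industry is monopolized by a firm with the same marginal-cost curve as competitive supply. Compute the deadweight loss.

€204.97

Demand slope = (71.19 − 99.365)/(138 − 23) = −0.245, so P = 105 − 0.245Q.
Supply slope = (106 − 25.5)/(138 − 23) = 0.7, so P = 9.4 + 0.7Q.
Competitive equilibrium: 105 − 0.245Q = 9.4 + 0.7Q → Q* = 101.164, P* = 80.2148.
Marginal revenue: MR = 105 − 0.49Q. Set MR = MC: 105 − 0.49Q = 9.4 + 0.7Q → Q_m = 80.3361.
Price P_m = 105 − 0.245·80.3361 = 85.3177; MC(Q_m) = 9.4 + 0.7·80.3361 = 65.6353.
Competitive Q* = 101.164, so ΔQ = 20.8279; wedge = 85.3177 − 65.6353 = 19.6824.
DWL = ½ × 20.8279 × 19.6824 = €204.97.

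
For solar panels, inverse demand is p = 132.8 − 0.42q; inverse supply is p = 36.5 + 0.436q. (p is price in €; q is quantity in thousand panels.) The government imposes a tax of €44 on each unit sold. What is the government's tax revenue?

Competitive equilibrium: 132.8 − 0.42q = 36.5 + 0.436q → q* = 112.5, p* = 85.55.
With the tax, the buyer price exceeds the seller price by 44: (132.8 − 0.42q) − (36.5 + 0.436q) = 44 → q' = 61.0981.
Tax revenue = 44 × 61.0981 = €2688.32 thousand.

€2688.32 thousand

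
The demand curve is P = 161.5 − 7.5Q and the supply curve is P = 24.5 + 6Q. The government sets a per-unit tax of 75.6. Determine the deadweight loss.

Competitive equilibrium: 161.5 − 7.5Q = 24.5 + 6Q → Q* = 10.1481, P* = 85.3889.
With the tax, the buyer price exceeds the seller price by 75.6: (161.5 − 7.5Q) − (24.5 + 6Q) = 75.6 → Q' = 4.5481.
ΔQ = 10.1481 − 4.5481 = 5.6; the wedge equals the tax, 75.6.
Deadweight loss = ½ × 5.6 × 75.6 = 211.68.

211.68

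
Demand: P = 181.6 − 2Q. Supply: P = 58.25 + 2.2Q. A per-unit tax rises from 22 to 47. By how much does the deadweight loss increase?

Competitive equilibrium: 181.6 − 2Q = 58.25 + 2.2Q → Q* = 29.369, P* = 122.8619.
For a per-unit tax t: ΔQ = t/4.2, so DWL = ½·t·(t/4.2) = t²/8.4.
At t = 22: DWL = 57.619. At t = 47: DWL = 262.976.
Increase = 262.976 − 57.619 = 205.36.

205.36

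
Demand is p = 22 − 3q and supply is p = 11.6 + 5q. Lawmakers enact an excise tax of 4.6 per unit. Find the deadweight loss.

Competitive equilibrium: 22 − 3q = 11.6 + 5q → q* = 1.3, p* = 18.1.
With the tax, the buyer price exceeds the seller price by 4.6: (22 − 3q) − (11.6 + 5q) = 4.6 → q' = 0.725.
Δq = 1.3 − 0.725 = 0.575; the wedge equals the tax, 4.6.
DWL = ½ × 0.575 × 4.6 = 1.32.

1.32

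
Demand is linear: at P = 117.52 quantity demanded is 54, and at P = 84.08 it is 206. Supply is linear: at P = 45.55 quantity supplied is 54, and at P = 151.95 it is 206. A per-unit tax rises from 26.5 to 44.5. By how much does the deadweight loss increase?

694.57

Demand slope = (84.08 − 117.52)/(206 − 54) = −0.22, so P = 129.4 − 0.22Q.
Supply slope = (151.95 − 45.55)/(206 − 54) = 0.7, so P = 7.75 + 0.7Q.
Competitive equilibrium: 129.4 − 0.22Q = 7.75 + 0.7Q → Q* = 132.2283, P* = 100.3098.
For a per-unit tax t: ΔQ = t/0.92, so DWL = ½·t·(t/0.92) = t²/1.84.
At t = 26.5: DWL = 381.658. At t = 44.5: DWL = 1076.223.
Increase = 1076.223 − 381.658 = 694.57.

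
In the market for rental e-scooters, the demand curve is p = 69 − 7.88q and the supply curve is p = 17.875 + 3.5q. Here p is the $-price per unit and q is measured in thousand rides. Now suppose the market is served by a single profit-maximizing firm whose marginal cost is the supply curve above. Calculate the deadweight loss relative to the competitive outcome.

Competitive equilibrium: 69 − 7.88q = 17.875 + 3.5q → q* = 4.4925, p* = 33.5989.
Marginal revenue: MR = 69 − 15.76q. Set MR = MC: 69 − 15.76q = 17.875 + 3.5q → q_m = 2.6545.
Price p_m = 69 − 7.88·2.6545 = 48.0825; MC(q_m) = 17.875 + 3.5·2.6545 = 27.1658.
Competitive q* = 4.4925, so Δq = 1.838; wedge = 48.0825 − 27.1658 = 20.9167.
The triangle = ½ × 1.838 × 20.9167 = $19.22 thousand.

$19.22 thousand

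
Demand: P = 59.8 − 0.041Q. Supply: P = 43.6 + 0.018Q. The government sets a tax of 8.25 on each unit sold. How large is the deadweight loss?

576.80

Competitive equilibrium: 59.8 − 0.041Q = 43.6 + 0.018Q → Q* = 274.5763, P* = 48.5424.
With the tax, the buyer price exceeds the seller price by 8.25: (59.8 − 0.041Q) − (43.6 + 0.018Q) = 8.25 → Q' = 134.7458.
ΔQ = 274.5763 − 134.7458 = 139.8305; the wedge equals the tax, 8.25.
Deadweight loss = ½ × 139.8305 × 8.25 = 576.80.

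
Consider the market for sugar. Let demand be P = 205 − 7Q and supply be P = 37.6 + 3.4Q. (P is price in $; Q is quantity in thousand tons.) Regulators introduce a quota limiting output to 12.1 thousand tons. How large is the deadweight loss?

$83.04 thousand

Competitive equilibrium: 205 − 7Q = 37.6 + 3.4Q → Q* = 16.0962, P* = 92.3269.
At Q = 12.1: demand price = 205 − 7·12.1 = 120.3; supply price = 37.6 + 3.4·12.1 = 78.74.
ΔQ = 16.0962 − 12.1 = 3.9962; wedge = 120.3 − 78.74 = 41.56.
The triangle = ½ × 3.9962 × 41.56 = $83.04 thousand.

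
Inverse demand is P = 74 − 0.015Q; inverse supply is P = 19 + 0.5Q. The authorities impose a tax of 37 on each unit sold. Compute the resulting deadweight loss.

Competitive equilibrium: 74 − 0.015Q = 19 + 0.5Q → Q* = 106.7961, P* = 72.3981.
With the tax, the buyer price exceeds the seller price by 37: (74 − 0.015Q) − (19 + 0.5Q) = 37 → Q' = 34.9515.
ΔQ = 106.7961 − 34.9515 = 71.8446; the wedge equals the tax, 37.
DWL = ½ × 71.8446 × 37 = 1329.13.

1329.13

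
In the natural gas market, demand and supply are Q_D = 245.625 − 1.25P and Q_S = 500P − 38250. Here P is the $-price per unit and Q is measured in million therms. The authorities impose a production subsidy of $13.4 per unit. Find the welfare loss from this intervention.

In inverse form: demand P = 196.5 − 0.8Q, supply P = 76.5 + 0.002Q.
Competitive equilibrium: 196.5 − 0.8Q = 76.5 + 0.002Q → Q* = 149.6259, P* = 76.7993.
The subsidy lowers effective supply by 13.4: P = 63.1 + 0.002Q.
New quantity: 196.5 − 0.8Q = 63.1 + 0.002Q → Q' = 166.3342.
Overproduction ΔQ = 166.3342 − 149.6259 = 16.7083; wedge = subsidy = 13.4.
Welfare loss = ½ × 16.7083 × 13.4 = $111.95 million.

$111.95 million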